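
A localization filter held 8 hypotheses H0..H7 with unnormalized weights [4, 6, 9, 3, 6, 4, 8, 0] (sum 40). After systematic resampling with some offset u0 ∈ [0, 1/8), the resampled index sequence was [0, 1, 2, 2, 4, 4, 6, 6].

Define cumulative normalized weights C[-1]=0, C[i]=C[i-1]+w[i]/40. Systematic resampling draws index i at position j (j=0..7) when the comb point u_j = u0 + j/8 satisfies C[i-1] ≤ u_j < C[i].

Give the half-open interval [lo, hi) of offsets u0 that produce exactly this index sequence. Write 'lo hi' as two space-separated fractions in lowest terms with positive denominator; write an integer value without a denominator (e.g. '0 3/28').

C = [1/10, 1/4, 19/40, 11/20, 7/10, 4/5, 1, 1]
j=0 picked index 0: u0 ∈ [0, 1/10)
j=1 picked index 1: u0 ∈ [-1/40, 1/8)
j=2 picked index 2: u0 ∈ [0, 9/40)
j=3 picked index 2: u0 ∈ [-1/8, 1/10)
j=4 picked index 4: u0 ∈ [1/20, 1/5)
j=5 picked index 4: u0 ∈ [-3/40, 3/40)
j=6 picked index 6: u0 ∈ [1/20, 1/4)
j=7 picked index 6: u0 ∈ [-3/40, 1/8)
intersection: [1/20, 3/40)

1/20 3/40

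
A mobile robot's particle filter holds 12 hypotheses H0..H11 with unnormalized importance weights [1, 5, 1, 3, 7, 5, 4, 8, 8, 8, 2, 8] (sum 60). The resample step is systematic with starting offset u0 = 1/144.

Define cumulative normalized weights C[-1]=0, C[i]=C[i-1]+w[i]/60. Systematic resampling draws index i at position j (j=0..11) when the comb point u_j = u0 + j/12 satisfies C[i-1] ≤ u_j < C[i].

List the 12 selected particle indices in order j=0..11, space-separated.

C = [1/60, 1/10, 7/60, 1/6, 17/60, 11/30, 13/30, 17/30, 7/10, 5/6, 13/15, 1]
j=0: u_0=1/144 ∈ [0, 1/60) → index 0
j=1: u_1=13/144 ∈ [1/60, 1/10) → index 1
j=2: u_2=25/144 ∈ [1/6, 17/60) → index 4
j=3: u_3=37/144 ∈ [1/6, 17/60) → index 4
j=4: u_4=49/144 ∈ [17/60, 11/30) → index 5
j=5: u_5=61/144 ∈ [11/30, 13/30) → index 6
j=6: u_6=73/144 ∈ [13/30, 17/30) → index 7
j=7: u_7=85/144 ∈ [17/30, 7/10) → index 8
j=8: u_8=97/144 ∈ [17/30, 7/10) → index 8
j=9: u_9=109/144 ∈ [7/10, 5/6) → index 9
j=10: u_10=121/144 ∈ [5/6, 13/15) → index 10
j=11: u_11=133/144 ∈ [13/15, 1) → index 11

0 1 4 4 5 6 7 8 8 9 10 11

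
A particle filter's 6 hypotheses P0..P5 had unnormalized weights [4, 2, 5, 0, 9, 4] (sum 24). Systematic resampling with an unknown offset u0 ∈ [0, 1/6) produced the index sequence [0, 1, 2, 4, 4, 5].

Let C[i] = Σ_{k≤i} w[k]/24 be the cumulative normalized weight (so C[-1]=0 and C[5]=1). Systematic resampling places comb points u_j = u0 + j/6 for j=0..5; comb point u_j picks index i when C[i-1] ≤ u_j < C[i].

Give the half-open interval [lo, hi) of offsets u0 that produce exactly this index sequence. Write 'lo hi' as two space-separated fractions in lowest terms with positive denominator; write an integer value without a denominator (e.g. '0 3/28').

0 1/12

C = [1/6, 1/4, 11/24, 11/24, 5/6, 1]
j=0 picked index 0: u0 ∈ [0, 1/6)
j=1 picked index 1: u0 ∈ [0, 1/12)
j=2 picked index 2: u0 ∈ [-1/12, 1/8)
j=3 picked index 4: u0 ∈ [-1/24, 1/3)
j=4 picked index 4: u0 ∈ [-5/24, 1/6)
j=5 picked index 5: u0 ∈ [0, 1/6)
intersection: [0, 1/12)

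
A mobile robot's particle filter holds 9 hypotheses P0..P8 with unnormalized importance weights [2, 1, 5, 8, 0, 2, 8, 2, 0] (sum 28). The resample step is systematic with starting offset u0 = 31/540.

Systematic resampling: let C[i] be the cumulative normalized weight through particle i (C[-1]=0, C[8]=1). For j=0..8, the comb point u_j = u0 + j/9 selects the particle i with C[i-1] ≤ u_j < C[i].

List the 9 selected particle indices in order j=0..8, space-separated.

0 2 2 3 3 5 6 6 7

C = [1/14, 3/28, 2/7, 4/7, 4/7, 9/14, 13/14, 1, 1]
j=0: u_0=31/540 ∈ [0, 1/14) → index 0
j=1: u_1=91/540 ∈ [3/28, 2/7) → index 2
j=2: u_2=151/540 ∈ [3/28, 2/7) → index 2
j=3: u_3=211/540 ∈ [2/7, 4/7) → index 3
j=4: u_4=271/540 ∈ [2/7, 4/7) → index 3
j=5: u_5=331/540 ∈ [4/7, 9/14) → index 5
j=6: u_6=391/540 ∈ [9/14, 13/14) → index 6
j=7: u_7=451/540 ∈ [9/14, 13/14) → index 6
j=8: u_8=511/540 ∈ [13/14, 1) → index 7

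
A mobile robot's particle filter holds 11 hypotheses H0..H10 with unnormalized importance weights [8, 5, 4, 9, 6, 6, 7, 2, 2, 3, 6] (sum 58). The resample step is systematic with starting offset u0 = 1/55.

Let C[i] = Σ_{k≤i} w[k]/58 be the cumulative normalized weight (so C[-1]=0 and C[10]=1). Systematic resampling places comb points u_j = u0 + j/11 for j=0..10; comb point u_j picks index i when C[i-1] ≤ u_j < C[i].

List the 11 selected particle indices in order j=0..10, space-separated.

C = [4/29, 13/58, 17/58, 13/29, 16/29, 19/29, 45/58, 47/58, 49/58, 26/29, 1]
j=0: u_0=1/55 ∈ [0, 4/29) → index 0
j=1: u_1=6/55 ∈ [0, 4/29) → index 0
j=2: u_2=1/5 ∈ [4/29, 13/58) → index 1
j=3: u_3=16/55 ∈ [13/58, 17/58) → index 2
j=4: u_4=21/55 ∈ [17/58, 13/29) → index 3
j=5: u_5=26/55 ∈ [13/29, 16/29) → index 4
j=6: u_6=31/55 ∈ [16/29, 19/29) → index 5
j=7: u_7=36/55 ∈ [16/29, 19/29) → index 5
j=8: u_8=41/55 ∈ [19/29, 45/58) → index 6
j=9: u_9=46/55 ∈ [47/58, 49/58) → index 8
j=10: u_10=51/55 ∈ [26/29, 1) → index 10

0 0 1 2 3 4 5 5 6 8 10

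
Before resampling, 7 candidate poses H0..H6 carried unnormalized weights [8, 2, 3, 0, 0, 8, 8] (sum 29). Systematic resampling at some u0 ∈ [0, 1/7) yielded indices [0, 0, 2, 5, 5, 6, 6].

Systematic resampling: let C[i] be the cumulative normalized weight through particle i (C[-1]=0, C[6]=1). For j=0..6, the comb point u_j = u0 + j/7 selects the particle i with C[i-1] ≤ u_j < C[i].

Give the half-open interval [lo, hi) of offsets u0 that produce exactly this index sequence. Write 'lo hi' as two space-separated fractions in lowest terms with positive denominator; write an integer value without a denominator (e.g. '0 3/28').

C = [8/29, 10/29, 13/29, 13/29, 13/29, 21/29, 1]
j=0 picked index 0: u0 ∈ [0, 8/29)
j=1 picked index 0: u0 ∈ [-1/7, 27/203)
j=2 picked index 2: u0 ∈ [12/203, 33/203)
j=3 picked index 5: u0 ∈ [4/203, 60/203)
j=4 picked index 5: u0 ∈ [-25/203, 31/203)
j=5 picked index 6: u0 ∈ [2/203, 2/7)
j=6 picked index 6: u0 ∈ [-27/203, 1/7)
intersection: [12/203, 27/203)

12/203 27/203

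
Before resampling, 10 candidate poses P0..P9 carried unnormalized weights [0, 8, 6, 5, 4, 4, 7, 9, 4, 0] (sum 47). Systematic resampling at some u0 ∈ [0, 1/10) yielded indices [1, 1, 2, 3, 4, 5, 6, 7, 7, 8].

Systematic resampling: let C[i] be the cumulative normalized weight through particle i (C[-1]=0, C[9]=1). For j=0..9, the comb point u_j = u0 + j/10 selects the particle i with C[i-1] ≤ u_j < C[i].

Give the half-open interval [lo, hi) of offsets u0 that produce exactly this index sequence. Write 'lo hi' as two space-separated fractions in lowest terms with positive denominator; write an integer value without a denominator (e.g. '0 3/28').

C = [0, 8/47, 14/47, 19/47, 23/47, 27/47, 34/47, 43/47, 1, 1]
j=0 picked index 1: u0 ∈ [0, 8/47)
j=1 picked index 1: u0 ∈ [-1/10, 33/470)
j=2 picked index 2: u0 ∈ [-7/235, 23/235)
j=3 picked index 3: u0 ∈ [-1/470, 49/470)
j=4 picked index 4: u0 ∈ [1/235, 21/235)
j=5 picked index 5: u0 ∈ [-1/94, 7/94)
j=6 picked index 6: u0 ∈ [-6/235, 29/235)
j=7 picked index 7: u0 ∈ [11/470, 101/470)
j=8 picked index 7: u0 ∈ [-18/235, 27/235)
j=9 picked index 8: u0 ∈ [7/470, 1/10)
intersection: [11/470, 33/470)

11/470 33/470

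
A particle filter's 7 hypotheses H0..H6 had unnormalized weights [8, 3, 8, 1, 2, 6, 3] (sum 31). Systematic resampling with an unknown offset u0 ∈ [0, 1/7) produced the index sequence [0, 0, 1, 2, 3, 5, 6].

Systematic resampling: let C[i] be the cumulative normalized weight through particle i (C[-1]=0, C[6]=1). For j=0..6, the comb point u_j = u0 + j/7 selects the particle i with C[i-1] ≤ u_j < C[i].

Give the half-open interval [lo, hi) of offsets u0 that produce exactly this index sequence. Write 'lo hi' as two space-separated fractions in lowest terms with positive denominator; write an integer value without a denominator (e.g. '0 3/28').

C = [8/31, 11/31, 19/31, 20/31, 22/31, 28/31, 1]
j=0 picked index 0: u0 ∈ [0, 8/31)
j=1 picked index 0: u0 ∈ [-1/7, 25/217)
j=2 picked index 1: u0 ∈ [-6/217, 15/217)
j=3 picked index 2: u0 ∈ [-16/217, 40/217)
j=4 picked index 3: u0 ∈ [9/217, 16/217)
j=5 picked index 5: u0 ∈ [-1/217, 41/217)
j=6 picked index 6: u0 ∈ [10/217, 1/7)
intersection: [10/217, 15/217)

10/217 15/217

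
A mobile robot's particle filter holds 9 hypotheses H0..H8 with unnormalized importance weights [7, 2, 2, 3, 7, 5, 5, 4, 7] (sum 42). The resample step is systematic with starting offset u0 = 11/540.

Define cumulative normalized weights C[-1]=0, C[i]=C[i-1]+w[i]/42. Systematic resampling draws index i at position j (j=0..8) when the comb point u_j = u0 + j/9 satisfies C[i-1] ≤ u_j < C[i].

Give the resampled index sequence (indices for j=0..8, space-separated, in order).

0 0 2 4 4 5 6 7 8

C = [1/6, 3/14, 11/42, 1/3, 1/2, 13/21, 31/42, 5/6, 1]
j=0: u_0=11/540 ∈ [0, 1/6) → index 0
j=1: u_1=71/540 ∈ [0, 1/6) → index 0
j=2: u_2=131/540 ∈ [3/14, 11/42) → index 2
j=3: u_3=191/540 ∈ [1/3, 1/2) → index 4
j=4: u_4=251/540 ∈ [1/3, 1/2) → index 4
j=5: u_5=311/540 ∈ [1/2, 13/21) → index 5
j=6: u_6=371/540 ∈ [13/21, 31/42) → index 6
j=7: u_7=431/540 ∈ [31/42, 5/6) → index 7
j=8: u_8=491/540 ∈ [5/6, 1) → index 8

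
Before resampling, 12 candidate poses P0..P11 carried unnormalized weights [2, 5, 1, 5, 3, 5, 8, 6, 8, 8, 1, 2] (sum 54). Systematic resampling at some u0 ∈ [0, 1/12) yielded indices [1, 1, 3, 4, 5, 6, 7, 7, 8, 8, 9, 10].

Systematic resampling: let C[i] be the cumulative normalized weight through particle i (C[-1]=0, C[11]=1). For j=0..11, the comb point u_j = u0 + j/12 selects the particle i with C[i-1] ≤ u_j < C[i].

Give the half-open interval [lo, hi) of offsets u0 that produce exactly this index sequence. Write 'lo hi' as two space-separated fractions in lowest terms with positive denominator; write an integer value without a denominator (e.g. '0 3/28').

1/27 5/108

C = [1/27, 7/54, 4/27, 13/54, 8/27, 7/18, 29/54, 35/54, 43/54, 17/18, 26/27, 1]
j=0 picked index 1: u0 ∈ [1/27, 7/54)
j=1 picked index 1: u0 ∈ [-5/108, 5/108)
j=2 picked index 3: u0 ∈ [-1/54, 2/27)
j=3 picked index 4: u0 ∈ [-1/108, 5/108)
j=4 picked index 5: u0 ∈ [-1/27, 1/18)
j=5 picked index 6: u0 ∈ [-1/36, 13/108)
j=6 picked index 7: u0 ∈ [1/27, 4/27)
j=7 picked index 7: u0 ∈ [-5/108, 7/108)
j=8 picked index 8: u0 ∈ [-1/54, 7/54)
j=9 picked index 8: u0 ∈ [-11/108, 5/108)
j=10 picked index 9: u0 ∈ [-1/27, 1/9)
j=11 picked index 10: u0 ∈ [1/36, 5/108)
intersection: [1/27, 5/108)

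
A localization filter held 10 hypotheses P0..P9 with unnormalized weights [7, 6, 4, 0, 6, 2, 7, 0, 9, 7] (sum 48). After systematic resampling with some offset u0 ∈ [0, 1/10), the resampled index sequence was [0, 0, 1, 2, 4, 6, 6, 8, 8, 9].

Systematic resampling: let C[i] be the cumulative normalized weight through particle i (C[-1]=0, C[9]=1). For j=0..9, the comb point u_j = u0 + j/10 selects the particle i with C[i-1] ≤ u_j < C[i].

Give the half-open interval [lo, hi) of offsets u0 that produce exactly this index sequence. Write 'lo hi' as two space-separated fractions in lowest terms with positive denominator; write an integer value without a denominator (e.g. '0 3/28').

C = [7/48, 13/48, 17/48, 17/48, 23/48, 25/48, 2/3, 2/3, 41/48, 1]
j=0 picked index 0: u0 ∈ [0, 7/48)
j=1 picked index 0: u0 ∈ [-1/10, 11/240)
j=2 picked index 1: u0 ∈ [-13/240, 17/240)
j=3 picked index 2: u0 ∈ [-7/240, 13/240)
j=4 picked index 4: u0 ∈ [-11/240, 19/240)
j=5 picked index 6: u0 ∈ [1/48, 1/6)
j=6 picked index 6: u0 ∈ [-19/240, 1/15)
j=7 picked index 8: u0 ∈ [-1/30, 37/240)
j=8 picked index 8: u0 ∈ [-2/15, 13/240)
j=9 picked index 9: u0 ∈ [-11/240, 1/10)
intersection: [1/48, 11/240)

1/48 11/240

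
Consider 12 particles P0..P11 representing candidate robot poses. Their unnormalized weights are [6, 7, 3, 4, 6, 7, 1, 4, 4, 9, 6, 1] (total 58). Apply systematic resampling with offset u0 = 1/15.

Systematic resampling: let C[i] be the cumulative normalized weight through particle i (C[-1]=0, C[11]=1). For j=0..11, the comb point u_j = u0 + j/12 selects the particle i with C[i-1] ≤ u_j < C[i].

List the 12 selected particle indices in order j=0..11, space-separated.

C = [3/29, 13/58, 8/29, 10/29, 13/29, 33/58, 17/29, 19/29, 21/29, 51/58, 57/58, 1]
j=0: u_0=1/15 ∈ [0, 3/29) → index 0
j=1: u_1=3/20 ∈ [3/29, 13/58) → index 1
j=2: u_2=7/30 ∈ [13/58, 8/29) → index 2
j=3: u_3=19/60 ∈ [8/29, 10/29) → index 3
j=4: u_4=2/5 ∈ [10/29, 13/29) → index 4
j=5: u_5=29/60 ∈ [13/29, 33/58) → index 5
j=6: u_6=17/30 ∈ [13/29, 33/58) → index 5
j=7: u_7=13/20 ∈ [17/29, 19/29) → index 7
j=8: u_8=11/15 ∈ [21/29, 51/58) → index 9
j=9: u_9=49/60 ∈ [21/29, 51/58) → index 9
j=10: u_10=9/10 ∈ [51/58, 57/58) → index 10
j=11: u_11=59/60 ∈ [57/58, 1) → index 11

0 1 2 3 4 5 5 7 9 9 10 11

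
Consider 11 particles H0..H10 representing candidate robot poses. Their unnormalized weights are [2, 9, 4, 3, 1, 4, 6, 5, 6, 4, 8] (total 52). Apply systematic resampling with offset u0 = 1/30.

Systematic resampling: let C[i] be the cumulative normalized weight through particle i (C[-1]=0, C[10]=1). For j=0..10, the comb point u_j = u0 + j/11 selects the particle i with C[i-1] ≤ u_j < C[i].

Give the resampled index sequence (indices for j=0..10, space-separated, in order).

0 1 2 3 5 6 7 8 8 10 10

C = [1/26, 11/52, 15/52, 9/26, 19/52, 23/52, 29/52, 17/26, 10/13, 11/13, 1]
j=0: u_0=1/30 ∈ [0, 1/26) → index 0
j=1: u_1=41/330 ∈ [1/26, 11/52) → index 1
j=2: u_2=71/330 ∈ [11/52, 15/52) → index 2
j=3: u_3=101/330 ∈ [15/52, 9/26) → index 3
j=4: u_4=131/330 ∈ [19/52, 23/52) → index 5
j=5: u_5=161/330 ∈ [23/52, 29/52) → index 6
j=6: u_6=191/330 ∈ [29/52, 17/26) → index 7
j=7: u_7=221/330 ∈ [17/26, 10/13) → index 8
j=8: u_8=251/330 ∈ [17/26, 10/13) → index 8
j=9: u_9=281/330 ∈ [11/13, 1) → index 10
j=10: u_10=311/330 ∈ [11/13, 1) → index 10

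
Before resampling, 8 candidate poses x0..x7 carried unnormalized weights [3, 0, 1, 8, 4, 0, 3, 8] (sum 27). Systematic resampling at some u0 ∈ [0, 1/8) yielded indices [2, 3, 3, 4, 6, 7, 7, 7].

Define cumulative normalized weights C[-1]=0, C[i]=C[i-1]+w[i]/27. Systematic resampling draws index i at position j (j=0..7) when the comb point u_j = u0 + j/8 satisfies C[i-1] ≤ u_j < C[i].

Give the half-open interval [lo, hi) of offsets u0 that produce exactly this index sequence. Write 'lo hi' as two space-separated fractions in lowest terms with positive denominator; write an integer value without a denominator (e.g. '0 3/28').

C = [1/9, 1/9, 4/27, 4/9, 16/27, 16/27, 19/27, 1]
j=0 picked index 2: u0 ∈ [1/9, 4/27)
j=1 picked index 3: u0 ∈ [5/216, 23/72)
j=2 picked index 3: u0 ∈ [-11/108, 7/36)
j=3 picked index 4: u0 ∈ [5/72, 47/216)
j=4 picked index 6: u0 ∈ [5/54, 11/54)
j=5 picked index 7: u0 ∈ [17/216, 3/8)
j=6 picked index 7: u0 ∈ [-5/108, 1/4)
j=7 picked index 7: u0 ∈ [-37/216, 1/8)
intersection: [1/9, 1/8)

1/9 1/8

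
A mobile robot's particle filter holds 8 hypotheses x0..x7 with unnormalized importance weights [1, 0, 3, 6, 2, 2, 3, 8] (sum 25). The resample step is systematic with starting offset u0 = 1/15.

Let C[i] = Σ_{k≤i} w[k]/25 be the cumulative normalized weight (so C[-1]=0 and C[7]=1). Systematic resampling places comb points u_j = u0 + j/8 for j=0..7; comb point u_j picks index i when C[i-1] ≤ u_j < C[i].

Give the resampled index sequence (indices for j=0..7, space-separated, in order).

C = [1/25, 1/25, 4/25, 2/5, 12/25, 14/25, 17/25, 1]
j=0: u_0=1/15 ∈ [1/25, 4/25) → index 2
j=1: u_1=23/120 ∈ [4/25, 2/5) → index 3
j=2: u_2=19/60 ∈ [4/25, 2/5) → index 3
j=3: u_3=53/120 ∈ [2/5, 12/25) → index 4
j=4: u_4=17/30 ∈ [14/25, 17/25) → index 6
j=5: u_5=83/120 ∈ [17/25, 1) → index 7
j=6: u_6=49/60 ∈ [17/25, 1) → index 7
j=7: u_7=113/120 ∈ [17/25, 1) → index 7

2 3 3 4 6 7 7 7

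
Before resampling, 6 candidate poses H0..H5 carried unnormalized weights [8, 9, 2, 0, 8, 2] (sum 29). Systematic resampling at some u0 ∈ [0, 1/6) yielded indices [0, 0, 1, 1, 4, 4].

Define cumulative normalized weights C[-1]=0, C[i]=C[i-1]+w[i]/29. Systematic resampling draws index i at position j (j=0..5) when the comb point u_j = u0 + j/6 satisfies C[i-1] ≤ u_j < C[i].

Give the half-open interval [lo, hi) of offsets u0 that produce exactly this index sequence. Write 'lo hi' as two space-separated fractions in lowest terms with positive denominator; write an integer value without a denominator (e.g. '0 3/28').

0 5/58

C = [8/29, 17/29, 19/29, 19/29, 27/29, 1]
j=0 picked index 0: u0 ∈ [0, 8/29)
j=1 picked index 0: u0 ∈ [-1/6, 19/174)
j=2 picked index 1: u0 ∈ [-5/87, 22/87)
j=3 picked index 1: u0 ∈ [-13/58, 5/58)
j=4 picked index 4: u0 ∈ [-1/87, 23/87)
j=5 picked index 4: u0 ∈ [-31/174, 17/174)
intersection: [0, 5/58)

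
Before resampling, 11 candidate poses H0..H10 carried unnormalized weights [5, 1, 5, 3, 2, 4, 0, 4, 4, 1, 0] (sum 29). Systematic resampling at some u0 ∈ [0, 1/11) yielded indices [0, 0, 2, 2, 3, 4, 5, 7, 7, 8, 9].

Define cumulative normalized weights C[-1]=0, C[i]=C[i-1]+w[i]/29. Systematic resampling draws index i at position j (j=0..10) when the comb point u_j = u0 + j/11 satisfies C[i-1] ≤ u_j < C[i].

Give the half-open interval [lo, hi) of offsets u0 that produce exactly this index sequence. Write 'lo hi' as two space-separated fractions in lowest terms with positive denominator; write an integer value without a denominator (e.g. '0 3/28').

C = [5/29, 6/29, 11/29, 14/29, 16/29, 20/29, 20/29, 24/29, 28/29, 1, 1]
j=0 picked index 0: u0 ∈ [0, 5/29)
j=1 picked index 0: u0 ∈ [-1/11, 26/319)
j=2 picked index 2: u0 ∈ [8/319, 63/319)
j=3 picked index 2: u0 ∈ [-21/319, 34/319)
j=4 picked index 3: u0 ∈ [5/319, 38/319)
j=5 picked index 4: u0 ∈ [9/319, 31/319)
j=6 picked index 5: u0 ∈ [2/319, 46/319)
j=7 picked index 7: u0 ∈ [17/319, 61/319)
j=8 picked index 7: u0 ∈ [-12/319, 32/319)
j=9 picked index 8: u0 ∈ [3/319, 47/319)
j=10 picked index 9: u0 ∈ [18/319, 1/11)
intersection: [18/319, 26/319)

18/319 26/319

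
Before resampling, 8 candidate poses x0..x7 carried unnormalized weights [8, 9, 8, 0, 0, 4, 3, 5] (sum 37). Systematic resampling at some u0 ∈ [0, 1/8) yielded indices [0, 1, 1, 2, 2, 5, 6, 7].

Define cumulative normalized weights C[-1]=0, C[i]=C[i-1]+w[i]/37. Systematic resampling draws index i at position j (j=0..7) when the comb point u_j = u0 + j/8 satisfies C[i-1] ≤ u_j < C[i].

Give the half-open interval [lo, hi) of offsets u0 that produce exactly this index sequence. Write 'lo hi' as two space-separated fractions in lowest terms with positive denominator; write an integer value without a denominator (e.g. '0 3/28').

C = [8/37, 17/37, 25/37, 25/37, 25/37, 29/37, 32/37, 1]
j=0 picked index 0: u0 ∈ [0, 8/37)
j=1 picked index 1: u0 ∈ [27/296, 99/296)
j=2 picked index 1: u0 ∈ [-5/148, 31/148)
j=3 picked index 2: u0 ∈ [25/296, 89/296)
j=4 picked index 2: u0 ∈ [-3/74, 13/74)
j=5 picked index 5: u0 ∈ [15/296, 47/296)
j=6 picked index 6: u0 ∈ [5/148, 17/148)
j=7 picked index 7: u0 ∈ [-3/296, 1/8)
intersection: [27/296, 17/148)

27/296 17/148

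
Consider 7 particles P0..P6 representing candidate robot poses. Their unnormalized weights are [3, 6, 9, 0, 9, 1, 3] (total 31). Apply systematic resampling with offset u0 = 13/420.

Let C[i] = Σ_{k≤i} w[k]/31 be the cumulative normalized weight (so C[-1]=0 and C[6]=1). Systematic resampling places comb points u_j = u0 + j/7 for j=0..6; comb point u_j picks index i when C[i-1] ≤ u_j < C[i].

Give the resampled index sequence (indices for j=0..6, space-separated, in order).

0 1 2 2 4 4 5

C = [3/31, 9/31, 18/31, 18/31, 27/31, 28/31, 1]
j=0: u_0=13/420 ∈ [0, 3/31) → index 0
j=1: u_1=73/420 ∈ [3/31, 9/31) → index 1
j=2: u_2=19/60 ∈ [9/31, 18/31) → index 2
j=3: u_3=193/420 ∈ [9/31, 18/31) → index 2
j=4: u_4=253/420 ∈ [18/31, 27/31) → index 4
j=5: u_5=313/420 ∈ [18/31, 27/31) → index 4
j=6: u_6=373/420 ∈ [27/31, 28/31) → index 5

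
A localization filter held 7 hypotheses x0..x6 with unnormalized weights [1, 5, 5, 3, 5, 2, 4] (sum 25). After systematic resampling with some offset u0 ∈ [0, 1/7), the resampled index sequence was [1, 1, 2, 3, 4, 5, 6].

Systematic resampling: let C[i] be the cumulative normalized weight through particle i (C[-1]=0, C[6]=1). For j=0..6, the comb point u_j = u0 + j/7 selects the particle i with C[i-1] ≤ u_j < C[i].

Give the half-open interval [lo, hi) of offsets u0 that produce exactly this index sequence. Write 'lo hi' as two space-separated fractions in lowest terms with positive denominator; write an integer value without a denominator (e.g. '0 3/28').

C = [1/25, 6/25, 11/25, 14/25, 19/25, 21/25, 1]
j=0 picked index 1: u0 ∈ [1/25, 6/25)
j=1 picked index 1: u0 ∈ [-18/175, 17/175)
j=2 picked index 2: u0 ∈ [-8/175, 27/175)
j=3 picked index 3: u0 ∈ [2/175, 23/175)
j=4 picked index 4: u0 ∈ [-2/175, 33/175)
j=5 picked index 5: u0 ∈ [8/175, 22/175)
j=6 picked index 6: u0 ∈ [-3/175, 1/7)
intersection: [8/175, 17/175)

8/175 17/175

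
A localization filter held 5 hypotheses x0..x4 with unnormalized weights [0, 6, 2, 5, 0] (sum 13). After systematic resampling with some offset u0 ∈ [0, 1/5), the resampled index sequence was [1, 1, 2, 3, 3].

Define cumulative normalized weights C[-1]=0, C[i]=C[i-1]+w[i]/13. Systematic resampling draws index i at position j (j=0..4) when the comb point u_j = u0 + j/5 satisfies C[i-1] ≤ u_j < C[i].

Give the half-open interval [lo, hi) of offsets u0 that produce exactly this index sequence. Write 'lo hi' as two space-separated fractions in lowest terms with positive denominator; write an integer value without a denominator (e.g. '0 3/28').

4/65 1/5

C = [0, 6/13, 8/13, 1, 1]
j=0 picked index 1: u0 ∈ [0, 6/13)
j=1 picked index 1: u0 ∈ [-1/5, 17/65)
j=2 picked index 2: u0 ∈ [4/65, 14/65)
j=3 picked index 3: u0 ∈ [1/65, 2/5)
j=4 picked index 3: u0 ∈ [-12/65, 1/5)
intersection: [4/65, 1/5)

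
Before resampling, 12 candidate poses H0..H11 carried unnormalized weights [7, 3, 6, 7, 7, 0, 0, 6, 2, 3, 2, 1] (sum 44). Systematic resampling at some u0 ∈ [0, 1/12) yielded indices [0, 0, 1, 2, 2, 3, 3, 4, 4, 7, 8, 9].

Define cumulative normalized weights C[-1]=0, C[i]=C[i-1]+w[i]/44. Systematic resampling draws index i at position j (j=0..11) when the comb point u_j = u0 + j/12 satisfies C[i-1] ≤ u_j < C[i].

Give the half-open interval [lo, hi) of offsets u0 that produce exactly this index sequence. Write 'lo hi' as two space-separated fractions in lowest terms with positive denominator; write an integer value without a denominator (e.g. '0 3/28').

C = [7/44, 5/22, 4/11, 23/44, 15/22, 15/22, 15/22, 9/11, 19/22, 41/44, 43/44, 1]
j=0 picked index 0: u0 ∈ [0, 7/44)
j=1 picked index 0: u0 ∈ [-1/12, 5/66)
j=2 picked index 1: u0 ∈ [-1/132, 2/33)
j=3 picked index 2: u0 ∈ [-1/44, 5/44)
j=4 picked index 2: u0 ∈ [-7/66, 1/33)
j=5 picked index 3: u0 ∈ [-7/132, 7/66)
j=6 picked index 3: u0 ∈ [-3/22, 1/44)
j=7 picked index 4: u0 ∈ [-2/33, 13/132)
j=8 picked index 4: u0 ∈ [-19/132, 1/66)
j=9 picked index 7: u0 ∈ [-3/44, 3/44)
j=10 picked index 8: u0 ∈ [-1/66, 1/33)
j=11 picked index 9: u0 ∈ [-7/132, 1/66)
intersection: [0, 1/66)

0 1/66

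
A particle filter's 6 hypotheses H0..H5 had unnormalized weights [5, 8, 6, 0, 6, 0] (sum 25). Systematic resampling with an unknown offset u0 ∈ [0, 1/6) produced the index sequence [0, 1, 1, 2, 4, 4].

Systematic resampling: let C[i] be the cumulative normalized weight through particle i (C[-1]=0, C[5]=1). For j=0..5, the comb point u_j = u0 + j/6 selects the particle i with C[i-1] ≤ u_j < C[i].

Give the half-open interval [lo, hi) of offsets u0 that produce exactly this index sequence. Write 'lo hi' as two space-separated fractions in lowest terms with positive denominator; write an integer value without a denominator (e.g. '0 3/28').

C = [1/5, 13/25, 19/25, 19/25, 1, 1]
j=0 picked index 0: u0 ∈ [0, 1/5)
j=1 picked index 1: u0 ∈ [1/30, 53/150)
j=2 picked index 1: u0 ∈ [-2/15, 14/75)
j=3 picked index 2: u0 ∈ [1/50, 13/50)
j=4 picked index 4: u0 ∈ [7/75, 1/3)
j=5 picked index 4: u0 ∈ [-11/150, 1/6)
intersection: [7/75, 1/6)

7/75 1/6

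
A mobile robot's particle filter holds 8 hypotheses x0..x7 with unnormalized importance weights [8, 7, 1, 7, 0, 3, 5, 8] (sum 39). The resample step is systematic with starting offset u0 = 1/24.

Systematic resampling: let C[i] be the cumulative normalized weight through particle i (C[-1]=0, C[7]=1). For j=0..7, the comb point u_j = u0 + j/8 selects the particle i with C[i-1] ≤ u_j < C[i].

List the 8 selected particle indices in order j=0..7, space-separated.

0 0 1 3 3 6 6 7

C = [8/39, 5/13, 16/39, 23/39, 23/39, 2/3, 31/39, 1]
j=0: u_0=1/24 ∈ [0, 8/39) → index 0
j=1: u_1=1/6 ∈ [0, 8/39) → index 0
j=2: u_2=7/24 ∈ [8/39, 5/13) → index 1
j=3: u_3=5/12 ∈ [16/39, 23/39) → index 3
j=4: u_4=13/24 ∈ [16/39, 23/39) → index 3
j=5: u_5=2/3 ∈ [2/3, 31/39) → index 6
j=6: u_6=19/24 ∈ [2/3, 31/39) → index 6
j=7: u_7=11/12 ∈ [31/39, 1) → index 7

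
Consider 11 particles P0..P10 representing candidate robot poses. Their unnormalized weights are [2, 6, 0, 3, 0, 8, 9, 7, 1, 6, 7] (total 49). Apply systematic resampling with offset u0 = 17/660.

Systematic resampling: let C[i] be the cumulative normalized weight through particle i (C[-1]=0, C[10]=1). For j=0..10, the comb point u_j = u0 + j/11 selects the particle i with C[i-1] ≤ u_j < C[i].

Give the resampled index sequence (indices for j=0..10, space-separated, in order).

C = [2/49, 8/49, 8/49, 11/49, 11/49, 19/49, 4/7, 5/7, 36/49, 6/7, 1]
j=0: u_0=17/660 ∈ [0, 2/49) → index 0
j=1: u_1=7/60 ∈ [2/49, 8/49) → index 1
j=2: u_2=137/660 ∈ [8/49, 11/49) → index 3
j=3: u_3=197/660 ∈ [11/49, 19/49) → index 5
j=4: u_4=257/660 ∈ [19/49, 4/7) → index 6
j=5: u_5=317/660 ∈ [19/49, 4/7) → index 6
j=6: u_6=377/660 ∈ [19/49, 4/7) → index 6
j=7: u_7=437/660 ∈ [4/7, 5/7) → index 7
j=8: u_8=497/660 ∈ [36/49, 6/7) → index 9
j=9: u_9=557/660 ∈ [36/49, 6/7) → index 9
j=10: u_10=617/660 ∈ [6/7, 1) → index 10

0 1 3 5 6 6 6 7 9 9 10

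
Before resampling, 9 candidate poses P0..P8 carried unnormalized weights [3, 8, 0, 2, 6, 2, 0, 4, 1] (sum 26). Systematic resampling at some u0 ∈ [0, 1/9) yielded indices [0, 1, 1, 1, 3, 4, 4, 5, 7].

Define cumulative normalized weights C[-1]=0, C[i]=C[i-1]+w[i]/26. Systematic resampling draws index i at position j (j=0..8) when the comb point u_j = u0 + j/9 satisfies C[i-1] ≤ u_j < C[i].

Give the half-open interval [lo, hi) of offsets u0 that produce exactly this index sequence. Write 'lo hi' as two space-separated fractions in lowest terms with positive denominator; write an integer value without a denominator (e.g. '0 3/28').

C = [3/26, 11/26, 11/26, 1/2, 19/26, 21/26, 21/26, 25/26, 1]
j=0 picked index 0: u0 ∈ [0, 3/26)
j=1 picked index 1: u0 ∈ [1/234, 73/234)
j=2 picked index 1: u0 ∈ [-25/234, 47/234)
j=3 picked index 1: u0 ∈ [-17/78, 7/78)
j=4 picked index 3: u0 ∈ [-5/234, 1/18)
j=5 picked index 4: u0 ∈ [-1/18, 41/234)
j=6 picked index 4: u0 ∈ [-1/6, 5/78)
j=7 picked index 5: u0 ∈ [-11/234, 7/234)
j=8 picked index 7: u0 ∈ [-19/234, 17/234)
intersection: [1/234, 7/234)

1/234 7/234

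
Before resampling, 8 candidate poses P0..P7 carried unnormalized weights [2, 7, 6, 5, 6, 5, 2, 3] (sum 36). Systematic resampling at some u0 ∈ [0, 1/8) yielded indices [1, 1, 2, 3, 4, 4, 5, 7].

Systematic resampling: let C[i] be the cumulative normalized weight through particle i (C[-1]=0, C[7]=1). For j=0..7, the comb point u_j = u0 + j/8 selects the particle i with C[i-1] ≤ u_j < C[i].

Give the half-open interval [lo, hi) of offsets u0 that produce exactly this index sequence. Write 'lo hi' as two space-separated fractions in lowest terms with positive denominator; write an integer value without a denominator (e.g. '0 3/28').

C = [1/18, 1/4, 5/12, 5/9, 13/18, 31/36, 11/12, 1]
j=0 picked index 1: u0 ∈ [1/18, 1/4)
j=1 picked index 1: u0 ∈ [-5/72, 1/8)
j=2 picked index 2: u0 ∈ [0, 1/6)
j=3 picked index 3: u0 ∈ [1/24, 13/72)
j=4 picked index 4: u0 ∈ [1/18, 2/9)
j=5 picked index 4: u0 ∈ [-5/72, 7/72)
j=6 picked index 5: u0 ∈ [-1/36, 1/9)
j=7 picked index 7: u0 ∈ [1/24, 1/8)
intersection: [1/18, 7/72)

1/18 7/72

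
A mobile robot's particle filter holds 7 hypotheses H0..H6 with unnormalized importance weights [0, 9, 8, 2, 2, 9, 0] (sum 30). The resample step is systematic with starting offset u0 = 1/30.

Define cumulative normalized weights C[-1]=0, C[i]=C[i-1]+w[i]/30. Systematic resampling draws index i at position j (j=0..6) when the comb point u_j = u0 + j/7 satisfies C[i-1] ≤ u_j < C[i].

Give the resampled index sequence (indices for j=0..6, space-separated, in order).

C = [0, 3/10, 17/30, 19/30, 7/10, 1, 1]
j=0: u_0=1/30 ∈ [0, 3/10) → index 1
j=1: u_1=37/210 ∈ [0, 3/10) → index 1
j=2: u_2=67/210 ∈ [3/10, 17/30) → index 2
j=3: u_3=97/210 ∈ [3/10, 17/30) → index 2
j=4: u_4=127/210 ∈ [17/30, 19/30) → index 3
j=5: u_5=157/210 ∈ [7/10, 1) → index 5
j=6: u_6=187/210 ∈ [7/10, 1) → index 5

1 1 2 2 3 5 5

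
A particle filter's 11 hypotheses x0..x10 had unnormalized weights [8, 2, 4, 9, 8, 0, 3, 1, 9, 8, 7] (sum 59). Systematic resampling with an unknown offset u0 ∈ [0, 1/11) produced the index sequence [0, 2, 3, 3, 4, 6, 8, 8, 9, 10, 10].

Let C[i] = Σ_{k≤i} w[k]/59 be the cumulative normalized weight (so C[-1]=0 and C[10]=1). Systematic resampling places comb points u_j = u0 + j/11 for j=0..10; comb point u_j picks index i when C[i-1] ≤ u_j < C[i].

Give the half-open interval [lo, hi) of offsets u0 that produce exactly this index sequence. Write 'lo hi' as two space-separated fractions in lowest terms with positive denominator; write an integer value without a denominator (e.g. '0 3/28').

51/649 1/11

C = [8/59, 10/59, 14/59, 23/59, 31/59, 31/59, 34/59, 35/59, 44/59, 52/59, 1]
j=0 picked index 0: u0 ∈ [0, 8/59)
j=1 picked index 2: u0 ∈ [51/649, 95/649)
j=2 picked index 3: u0 ∈ [36/649, 135/649)
j=3 picked index 3: u0 ∈ [-23/649, 76/649)
j=4 picked index 4: u0 ∈ [17/649, 105/649)
j=5 picked index 6: u0 ∈ [46/649, 79/649)
j=6 picked index 8: u0 ∈ [31/649, 130/649)
j=7 picked index 8: u0 ∈ [-28/649, 71/649)
j=8 picked index 9: u0 ∈ [12/649, 100/649)
j=9 picked index 10: u0 ∈ [41/649, 2/11)
j=10 picked index 10: u0 ∈ [-18/649, 1/11)
intersection: [51/649, 1/11)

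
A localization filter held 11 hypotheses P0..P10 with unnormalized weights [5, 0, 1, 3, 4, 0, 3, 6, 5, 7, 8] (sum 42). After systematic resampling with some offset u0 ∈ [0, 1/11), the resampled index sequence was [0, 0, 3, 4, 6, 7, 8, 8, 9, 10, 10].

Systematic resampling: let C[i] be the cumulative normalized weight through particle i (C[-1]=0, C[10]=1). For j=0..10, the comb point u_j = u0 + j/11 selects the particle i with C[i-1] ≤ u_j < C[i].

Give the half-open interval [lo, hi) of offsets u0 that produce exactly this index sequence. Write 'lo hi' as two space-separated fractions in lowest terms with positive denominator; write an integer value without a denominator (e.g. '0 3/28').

C = [5/42, 5/42, 1/7, 3/14, 13/42, 13/42, 8/21, 11/21, 9/14, 17/21, 1]
j=0 picked index 0: u0 ∈ [0, 5/42)
j=1 picked index 0: u0 ∈ [-1/11, 13/462)
j=2 picked index 3: u0 ∈ [-3/77, 5/154)
j=3 picked index 4: u0 ∈ [-9/154, 17/462)
j=4 picked index 6: u0 ∈ [-25/462, 4/231)
j=5 picked index 7: u0 ∈ [-17/231, 16/231)
j=6 picked index 8: u0 ∈ [-5/231, 15/154)
j=7 picked index 8: u0 ∈ [-26/231, 1/154)
j=8 picked index 9: u0 ∈ [-13/154, 19/231)
j=9 picked index 10: u0 ∈ [-2/231, 2/11)
j=10 picked index 10: u0 ∈ [-23/231, 1/11)
intersection: [0, 1/154)

0 1/154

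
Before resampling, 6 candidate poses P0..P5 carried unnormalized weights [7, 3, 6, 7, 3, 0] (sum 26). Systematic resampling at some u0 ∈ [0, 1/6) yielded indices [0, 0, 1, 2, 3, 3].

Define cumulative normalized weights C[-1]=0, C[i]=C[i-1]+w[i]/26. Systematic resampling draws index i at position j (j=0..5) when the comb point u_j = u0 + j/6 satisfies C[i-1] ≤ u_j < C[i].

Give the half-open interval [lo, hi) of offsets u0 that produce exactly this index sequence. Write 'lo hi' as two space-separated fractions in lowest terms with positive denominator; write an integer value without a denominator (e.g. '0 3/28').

C = [7/26, 5/13, 8/13, 23/26, 1, 1]
j=0 picked index 0: u0 ∈ [0, 7/26)
j=1 picked index 0: u0 ∈ [-1/6, 4/39)
j=2 picked index 1: u0 ∈ [-5/78, 2/39)
j=3 picked index 2: u0 ∈ [-3/26, 3/26)
j=4 picked index 3: u0 ∈ [-2/39, 17/78)
j=5 picked index 3: u0 ∈ [-17/78, 2/39)
intersection: [0, 2/39)

0 2/39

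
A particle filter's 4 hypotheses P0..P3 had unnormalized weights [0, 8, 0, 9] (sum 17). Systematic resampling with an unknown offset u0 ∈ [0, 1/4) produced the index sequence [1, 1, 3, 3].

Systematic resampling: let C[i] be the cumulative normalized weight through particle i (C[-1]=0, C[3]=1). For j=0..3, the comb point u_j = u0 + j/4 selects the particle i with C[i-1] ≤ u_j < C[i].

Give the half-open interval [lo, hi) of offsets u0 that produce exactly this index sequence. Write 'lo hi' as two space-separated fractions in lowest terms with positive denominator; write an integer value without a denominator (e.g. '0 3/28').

C = [0, 8/17, 8/17, 1]
j=0 picked index 1: u0 ∈ [0, 8/17)
j=1 picked index 1: u0 ∈ [-1/4, 15/68)
j=2 picked index 3: u0 ∈ [-1/34, 1/2)
j=3 picked index 3: u0 ∈ [-19/68, 1/4)
intersection: [0, 15/68)

0 15/68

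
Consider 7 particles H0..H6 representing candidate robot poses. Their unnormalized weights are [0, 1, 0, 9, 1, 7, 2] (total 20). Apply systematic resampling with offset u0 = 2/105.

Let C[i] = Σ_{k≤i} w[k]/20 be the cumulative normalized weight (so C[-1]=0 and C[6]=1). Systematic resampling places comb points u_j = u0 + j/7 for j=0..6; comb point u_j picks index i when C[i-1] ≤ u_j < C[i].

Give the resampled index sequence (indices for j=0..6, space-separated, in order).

1 3 3 3 5 5 5

C = [0, 1/20, 1/20, 1/2, 11/20, 9/10, 1]
j=0: u_0=2/105 ∈ [0, 1/20) → index 1
j=1: u_1=17/105 ∈ [1/20, 1/2) → index 3
j=2: u_2=32/105 ∈ [1/20, 1/2) → index 3
j=3: u_3=47/105 ∈ [1/20, 1/2) → index 3
j=4: u_4=62/105 ∈ [11/20, 9/10) → index 5
j=5: u_5=11/15 ∈ [11/20, 9/10) → index 5
j=6: u_6=92/105 ∈ [11/20, 9/10) → index 5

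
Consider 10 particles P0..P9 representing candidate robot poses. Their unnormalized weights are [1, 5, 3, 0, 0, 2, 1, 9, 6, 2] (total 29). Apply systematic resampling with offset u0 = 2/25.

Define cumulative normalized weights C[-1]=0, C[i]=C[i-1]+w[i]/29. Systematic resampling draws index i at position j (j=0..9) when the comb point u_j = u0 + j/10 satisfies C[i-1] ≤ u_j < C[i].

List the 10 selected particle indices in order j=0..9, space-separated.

1 1 2 6 7 7 7 8 8 9

C = [1/29, 6/29, 9/29, 9/29, 9/29, 11/29, 12/29, 21/29, 27/29, 1]
j=0: u_0=2/25 ∈ [1/29, 6/29) → index 1
j=1: u_1=9/50 ∈ [1/29, 6/29) → index 1
j=2: u_2=7/25 ∈ [6/29, 9/29) → index 2
j=3: u_3=19/50 ∈ [11/29, 12/29) → index 6
j=4: u_4=12/25 ∈ [12/29, 21/29) → index 7
j=5: u_5=29/50 ∈ [12/29, 21/29) → index 7
j=6: u_6=17/25 ∈ [12/29, 21/29) → index 7
j=7: u_7=39/50 ∈ [21/29, 27/29) → index 8
j=8: u_8=22/25 ∈ [21/29, 27/29) → index 8
j=9: u_9=49/50 ∈ [27/29, 1) → index 9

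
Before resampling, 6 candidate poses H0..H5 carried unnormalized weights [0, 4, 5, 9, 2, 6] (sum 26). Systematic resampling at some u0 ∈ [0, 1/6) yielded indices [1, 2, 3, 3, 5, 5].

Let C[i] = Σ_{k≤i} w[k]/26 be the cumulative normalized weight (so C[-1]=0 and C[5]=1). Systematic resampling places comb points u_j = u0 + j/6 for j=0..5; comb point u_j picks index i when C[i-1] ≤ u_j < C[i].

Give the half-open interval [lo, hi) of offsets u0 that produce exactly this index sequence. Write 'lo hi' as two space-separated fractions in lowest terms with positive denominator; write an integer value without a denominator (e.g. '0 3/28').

4/39 2/13

C = [0, 2/13, 9/26, 9/13, 10/13, 1]
j=0 picked index 1: u0 ∈ [0, 2/13)
j=1 picked index 2: u0 ∈ [-1/78, 7/39)
j=2 picked index 3: u0 ∈ [1/78, 14/39)
j=3 picked index 3: u0 ∈ [-2/13, 5/26)
j=4 picked index 5: u0 ∈ [4/39, 1/3)
j=5 picked index 5: u0 ∈ [-5/78, 1/6)
intersection: [4/39, 2/13)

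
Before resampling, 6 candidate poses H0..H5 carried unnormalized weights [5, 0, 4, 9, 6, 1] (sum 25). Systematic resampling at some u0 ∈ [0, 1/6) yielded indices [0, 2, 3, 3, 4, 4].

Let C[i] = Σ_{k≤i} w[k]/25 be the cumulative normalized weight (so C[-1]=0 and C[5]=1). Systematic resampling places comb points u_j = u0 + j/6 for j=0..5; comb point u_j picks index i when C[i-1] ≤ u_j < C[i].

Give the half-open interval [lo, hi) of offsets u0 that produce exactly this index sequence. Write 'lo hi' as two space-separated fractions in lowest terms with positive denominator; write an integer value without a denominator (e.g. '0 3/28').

4/75 19/150

C = [1/5, 1/5, 9/25, 18/25, 24/25, 1]
j=0 picked index 0: u0 ∈ [0, 1/5)
j=1 picked index 2: u0 ∈ [1/30, 29/150)
j=2 picked index 3: u0 ∈ [2/75, 29/75)
j=3 picked index 3: u0 ∈ [-7/50, 11/50)
j=4 picked index 4: u0 ∈ [4/75, 22/75)
j=5 picked index 4: u0 ∈ [-17/150, 19/150)
intersection: [4/75, 19/150)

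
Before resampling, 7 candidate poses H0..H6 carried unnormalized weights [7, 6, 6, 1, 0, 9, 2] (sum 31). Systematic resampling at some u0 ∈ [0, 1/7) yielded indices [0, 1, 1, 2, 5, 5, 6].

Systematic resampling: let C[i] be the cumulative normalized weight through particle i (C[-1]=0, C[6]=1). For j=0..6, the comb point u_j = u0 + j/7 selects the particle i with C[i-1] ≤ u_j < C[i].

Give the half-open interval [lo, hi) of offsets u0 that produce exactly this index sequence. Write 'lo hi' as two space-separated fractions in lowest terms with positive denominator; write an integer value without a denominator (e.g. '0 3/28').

C = [7/31, 13/31, 19/31, 20/31, 20/31, 29/31, 1]
j=0 picked index 0: u0 ∈ [0, 7/31)
j=1 picked index 1: u0 ∈ [18/217, 60/217)
j=2 picked index 1: u0 ∈ [-13/217, 29/217)
j=3 picked index 2: u0 ∈ [-2/217, 40/217)
j=4 picked index 5: u0 ∈ [16/217, 79/217)
j=5 picked index 5: u0 ∈ [-15/217, 48/217)
j=6 picked index 6: u0 ∈ [17/217, 1/7)
intersection: [18/217, 29/217)

18/217 29/217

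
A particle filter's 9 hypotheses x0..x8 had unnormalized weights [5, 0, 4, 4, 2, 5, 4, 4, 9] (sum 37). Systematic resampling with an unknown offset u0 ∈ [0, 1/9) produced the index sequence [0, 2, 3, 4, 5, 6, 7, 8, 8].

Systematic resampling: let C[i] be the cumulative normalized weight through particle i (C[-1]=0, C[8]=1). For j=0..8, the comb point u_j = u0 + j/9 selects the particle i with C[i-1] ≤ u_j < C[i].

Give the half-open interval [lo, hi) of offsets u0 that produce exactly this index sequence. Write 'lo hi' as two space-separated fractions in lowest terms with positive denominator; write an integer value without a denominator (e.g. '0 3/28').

C = [5/37, 5/37, 9/37, 13/37, 15/37, 20/37, 24/37, 28/37, 1]
j=0 picked index 0: u0 ∈ [0, 5/37)
j=1 picked index 2: u0 ∈ [8/333, 44/333)
j=2 picked index 3: u0 ∈ [7/333, 43/333)
j=3 picked index 4: u0 ∈ [2/111, 8/111)
j=4 picked index 5: u0 ∈ [-13/333, 32/333)
j=5 picked index 6: u0 ∈ [-5/333, 31/333)
j=6 picked index 7: u0 ∈ [-2/111, 10/111)
j=7 picked index 8: u0 ∈ [-7/333, 2/9)
j=8 picked index 8: u0 ∈ [-44/333, 1/9)
intersection: [8/333, 8/111)

8/333 8/111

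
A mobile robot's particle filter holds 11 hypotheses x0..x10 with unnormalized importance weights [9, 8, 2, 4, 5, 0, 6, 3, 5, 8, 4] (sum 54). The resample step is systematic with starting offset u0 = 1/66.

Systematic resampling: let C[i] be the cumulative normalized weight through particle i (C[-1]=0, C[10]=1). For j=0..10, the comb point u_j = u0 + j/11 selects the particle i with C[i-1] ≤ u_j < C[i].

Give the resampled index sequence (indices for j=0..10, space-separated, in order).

0 0 1 1 3 4 6 7 8 9 9

C = [1/6, 17/54, 19/54, 23/54, 14/27, 14/27, 17/27, 37/54, 7/9, 25/27, 1]
j=0: u_0=1/66 ∈ [0, 1/6) → index 0
j=1: u_1=7/66 ∈ [0, 1/6) → index 0
j=2: u_2=13/66 ∈ [1/6, 17/54) → index 1
j=3: u_3=19/66 ∈ [1/6, 17/54) → index 1
j=4: u_4=25/66 ∈ [19/54, 23/54) → index 3
j=5: u_5=31/66 ∈ [23/54, 14/27) → index 4
j=6: u_6=37/66 ∈ [14/27, 17/27) → index 6
j=7: u_7=43/66 ∈ [17/27, 37/54) → index 7
j=8: u_8=49/66 ∈ [37/54, 7/9) → index 8
j=9: u_9=5/6 ∈ [7/9, 25/27) → index 9
j=10: u_10=61/66 ∈ [7/9, 25/27) → index 9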